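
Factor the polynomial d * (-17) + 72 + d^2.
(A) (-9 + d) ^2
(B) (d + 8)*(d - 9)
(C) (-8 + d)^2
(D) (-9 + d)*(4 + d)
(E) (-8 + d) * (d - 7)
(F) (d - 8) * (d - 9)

We need to factor d * (-17) + 72 + d^2.
The factored form is (d - 8) * (d - 9).
F) (d - 8) * (d - 9)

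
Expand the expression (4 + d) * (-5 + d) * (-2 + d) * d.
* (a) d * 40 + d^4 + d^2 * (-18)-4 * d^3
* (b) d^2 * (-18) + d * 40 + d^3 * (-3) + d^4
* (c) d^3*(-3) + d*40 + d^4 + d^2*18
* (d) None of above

Expanding (4 + d) * (-5 + d) * (-2 + d) * d:
= d^2 * (-18) + d * 40 + d^3 * (-3) + d^4
b) d^2 * (-18) + d * 40 + d^3 * (-3) + d^4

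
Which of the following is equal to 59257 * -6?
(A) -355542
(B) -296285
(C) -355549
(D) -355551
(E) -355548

59257 * -6 = -355542
A) -355542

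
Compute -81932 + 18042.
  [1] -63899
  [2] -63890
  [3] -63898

-81932 + 18042 = -63890
2) -63890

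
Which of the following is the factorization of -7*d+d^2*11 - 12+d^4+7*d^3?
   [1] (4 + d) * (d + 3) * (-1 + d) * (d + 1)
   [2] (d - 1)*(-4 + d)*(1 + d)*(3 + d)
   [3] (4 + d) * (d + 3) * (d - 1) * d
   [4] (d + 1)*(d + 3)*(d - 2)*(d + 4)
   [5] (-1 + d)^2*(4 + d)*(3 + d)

We need to factor -7*d+d^2*11 - 12+d^4+7*d^3.
The factored form is (4 + d) * (d + 3) * (-1 + d) * (d + 1).
1) (4 + d) * (d + 3) * (-1 + d) * (d + 1)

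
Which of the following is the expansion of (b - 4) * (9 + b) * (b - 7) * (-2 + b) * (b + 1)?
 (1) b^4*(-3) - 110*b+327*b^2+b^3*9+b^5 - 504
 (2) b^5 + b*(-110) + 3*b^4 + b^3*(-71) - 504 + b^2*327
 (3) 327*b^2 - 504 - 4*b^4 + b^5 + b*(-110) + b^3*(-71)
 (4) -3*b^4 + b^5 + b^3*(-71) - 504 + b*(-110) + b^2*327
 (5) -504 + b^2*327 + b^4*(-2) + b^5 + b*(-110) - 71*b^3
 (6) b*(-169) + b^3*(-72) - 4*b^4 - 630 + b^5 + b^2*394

Expanding (b - 4) * (9 + b) * (b - 7) * (-2 + b) * (b + 1):
= -3*b^4 + b^5 + b^3*(-71) - 504 + b*(-110) + b^2*327
4) -3*b^4 + b^5 + b^3*(-71) - 504 + b*(-110) + b^2*327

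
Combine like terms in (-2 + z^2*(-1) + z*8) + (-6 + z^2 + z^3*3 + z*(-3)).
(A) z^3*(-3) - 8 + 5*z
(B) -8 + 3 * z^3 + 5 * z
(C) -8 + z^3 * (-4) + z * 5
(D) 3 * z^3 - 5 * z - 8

Adding the polynomials and combining like terms:
(-2 + z^2*(-1) + z*8) + (-6 + z^2 + z^3*3 + z*(-3))
= -8 + 3 * z^3 + 5 * z
B) -8 + 3 * z^3 + 5 * z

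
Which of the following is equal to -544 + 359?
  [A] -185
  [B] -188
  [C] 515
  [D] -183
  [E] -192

-544 + 359 = -185
A) -185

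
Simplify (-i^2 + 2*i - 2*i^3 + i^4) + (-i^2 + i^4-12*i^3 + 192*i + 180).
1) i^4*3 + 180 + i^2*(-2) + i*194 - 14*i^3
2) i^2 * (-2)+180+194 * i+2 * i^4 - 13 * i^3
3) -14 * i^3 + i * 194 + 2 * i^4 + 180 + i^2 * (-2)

Adding the polynomials and combining like terms:
(-i^2 + 2*i - 2*i^3 + i^4) + (-i^2 + i^4 - 12*i^3 + 192*i + 180)
= -14 * i^3 + i * 194 + 2 * i^4 + 180 + i^2 * (-2)
3) -14 * i^3 + i * 194 + 2 * i^4 + 180 + i^2 * (-2)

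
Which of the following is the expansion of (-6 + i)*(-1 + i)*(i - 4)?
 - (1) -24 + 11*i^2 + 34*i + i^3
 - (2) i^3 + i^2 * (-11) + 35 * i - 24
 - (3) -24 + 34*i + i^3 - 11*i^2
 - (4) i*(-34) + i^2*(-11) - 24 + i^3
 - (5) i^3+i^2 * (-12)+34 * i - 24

Expanding (-6 + i)*(-1 + i)*(i - 4):
= -24 + 34*i + i^3 - 11*i^2
3) -24 + 34*i + i^3 - 11*i^2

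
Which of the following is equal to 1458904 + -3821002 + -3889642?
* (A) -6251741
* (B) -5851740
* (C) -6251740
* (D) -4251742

First: 1458904 + -3821002 = -2362098
Then: -2362098 + -3889642 = -6251740
C) -6251740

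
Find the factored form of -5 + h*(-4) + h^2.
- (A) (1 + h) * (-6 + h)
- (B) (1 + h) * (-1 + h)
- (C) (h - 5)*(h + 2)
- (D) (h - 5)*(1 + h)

We need to factor -5 + h*(-4) + h^2.
The factored form is (h - 5)*(1 + h).
D) (h - 5)*(1 + h)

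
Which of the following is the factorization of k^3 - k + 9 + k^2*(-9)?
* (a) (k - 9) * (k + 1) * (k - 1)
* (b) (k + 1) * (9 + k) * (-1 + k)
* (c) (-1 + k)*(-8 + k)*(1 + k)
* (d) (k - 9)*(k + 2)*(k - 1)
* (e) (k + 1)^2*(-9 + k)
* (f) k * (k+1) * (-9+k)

We need to factor k^3 - k + 9 + k^2*(-9).
The factored form is (k - 9) * (k + 1) * (k - 1).
a) (k - 9) * (k + 1) * (k - 1)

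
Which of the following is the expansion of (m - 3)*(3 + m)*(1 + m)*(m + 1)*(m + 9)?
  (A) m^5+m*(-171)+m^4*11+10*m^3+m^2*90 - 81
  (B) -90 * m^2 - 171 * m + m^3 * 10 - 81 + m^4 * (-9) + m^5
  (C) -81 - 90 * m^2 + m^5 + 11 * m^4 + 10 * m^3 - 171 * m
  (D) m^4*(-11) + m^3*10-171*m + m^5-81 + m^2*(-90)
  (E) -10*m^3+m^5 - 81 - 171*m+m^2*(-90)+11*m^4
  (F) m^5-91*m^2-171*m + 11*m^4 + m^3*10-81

Expanding (m - 3)*(3 + m)*(1 + m)*(m + 1)*(m + 9):
= -81 - 90 * m^2 + m^5 + 11 * m^4 + 10 * m^3 - 171 * m
C) -81 - 90 * m^2 + m^5 + 11 * m^4 + 10 * m^3 - 171 * m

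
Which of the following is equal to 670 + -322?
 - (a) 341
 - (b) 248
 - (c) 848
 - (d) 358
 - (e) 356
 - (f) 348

670 + -322 = 348
f) 348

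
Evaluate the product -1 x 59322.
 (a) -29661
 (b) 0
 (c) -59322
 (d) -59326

-1 * 59322 = -59322
c) -59322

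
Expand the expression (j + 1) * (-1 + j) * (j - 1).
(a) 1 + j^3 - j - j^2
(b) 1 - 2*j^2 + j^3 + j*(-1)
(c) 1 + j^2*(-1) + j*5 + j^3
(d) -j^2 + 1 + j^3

Expanding (j + 1) * (-1 + j) * (j - 1):
= 1 + j^3 - j - j^2
a) 1 + j^3 - j - j^2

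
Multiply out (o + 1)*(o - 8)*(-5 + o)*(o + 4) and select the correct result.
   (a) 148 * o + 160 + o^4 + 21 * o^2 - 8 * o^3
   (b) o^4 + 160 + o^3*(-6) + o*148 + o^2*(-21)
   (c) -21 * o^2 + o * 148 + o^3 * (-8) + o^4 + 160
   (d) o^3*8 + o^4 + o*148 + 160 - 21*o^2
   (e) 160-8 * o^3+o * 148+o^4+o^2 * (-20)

Expanding (o + 1)*(o - 8)*(-5 + o)*(o + 4):
= -21 * o^2 + o * 148 + o^3 * (-8) + o^4 + 160
c) -21 * o^2 + o * 148 + o^3 * (-8) + o^4 + 160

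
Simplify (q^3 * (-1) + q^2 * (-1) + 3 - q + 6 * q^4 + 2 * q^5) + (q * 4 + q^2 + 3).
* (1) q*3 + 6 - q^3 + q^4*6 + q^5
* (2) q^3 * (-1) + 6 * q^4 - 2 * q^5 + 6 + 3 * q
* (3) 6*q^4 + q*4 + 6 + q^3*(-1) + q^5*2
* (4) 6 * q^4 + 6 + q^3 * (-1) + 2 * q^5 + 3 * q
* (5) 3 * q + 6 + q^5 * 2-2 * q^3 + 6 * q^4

Adding the polynomials and combining like terms:
(q^3*(-1) + q^2*(-1) + 3 - q + 6*q^4 + 2*q^5) + (q*4 + q^2 + 3)
= 6 * q^4 + 6 + q^3 * (-1) + 2 * q^5 + 3 * q
4) 6 * q^4 + 6 + q^3 * (-1) + 2 * q^5 + 3 * q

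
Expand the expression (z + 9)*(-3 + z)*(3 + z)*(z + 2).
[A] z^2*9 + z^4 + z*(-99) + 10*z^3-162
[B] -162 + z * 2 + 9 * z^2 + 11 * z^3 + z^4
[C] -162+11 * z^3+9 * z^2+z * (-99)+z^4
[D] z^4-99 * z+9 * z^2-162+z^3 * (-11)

Expanding (z + 9)*(-3 + z)*(3 + z)*(z + 2):
= -162+11 * z^3+9 * z^2+z * (-99)+z^4
C) -162+11 * z^3+9 * z^2+z * (-99)+z^4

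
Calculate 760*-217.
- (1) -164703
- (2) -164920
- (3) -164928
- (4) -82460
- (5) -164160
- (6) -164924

760 * -217 = -164920
2) -164920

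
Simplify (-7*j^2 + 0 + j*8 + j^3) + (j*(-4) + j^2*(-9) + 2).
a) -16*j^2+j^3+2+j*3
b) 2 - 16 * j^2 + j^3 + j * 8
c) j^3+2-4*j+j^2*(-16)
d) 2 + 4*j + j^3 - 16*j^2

Adding the polynomials and combining like terms:
(-7*j^2 + 0 + j*8 + j^3) + (j*(-4) + j^2*(-9) + 2)
= 2 + 4*j + j^3 - 16*j^2
d) 2 + 4*j + j^3 - 16*j^2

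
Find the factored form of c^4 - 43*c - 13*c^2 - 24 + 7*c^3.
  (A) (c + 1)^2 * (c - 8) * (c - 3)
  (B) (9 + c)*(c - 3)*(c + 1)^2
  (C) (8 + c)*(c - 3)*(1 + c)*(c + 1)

We need to factor c^4 - 43*c - 13*c^2 - 24 + 7*c^3.
The factored form is (8 + c)*(c - 3)*(1 + c)*(c + 1).
C) (8 + c)*(c - 3)*(1 + c)*(c + 1)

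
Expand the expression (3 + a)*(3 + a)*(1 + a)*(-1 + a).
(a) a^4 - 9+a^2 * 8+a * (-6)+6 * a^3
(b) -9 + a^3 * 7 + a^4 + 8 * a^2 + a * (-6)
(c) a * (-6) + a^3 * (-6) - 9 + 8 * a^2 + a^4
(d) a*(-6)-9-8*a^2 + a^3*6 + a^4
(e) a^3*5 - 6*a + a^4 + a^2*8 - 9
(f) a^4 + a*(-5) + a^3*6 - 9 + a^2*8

Expanding (3 + a)*(3 + a)*(1 + a)*(-1 + a):
= a^4 - 9+a^2 * 8+a * (-6)+6 * a^3
a) a^4 - 9+a^2 * 8+a * (-6)+6 * a^3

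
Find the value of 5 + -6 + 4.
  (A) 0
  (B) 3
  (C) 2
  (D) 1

First: 5 + -6 = -1
Then: -1 + 4 = 3
B) 3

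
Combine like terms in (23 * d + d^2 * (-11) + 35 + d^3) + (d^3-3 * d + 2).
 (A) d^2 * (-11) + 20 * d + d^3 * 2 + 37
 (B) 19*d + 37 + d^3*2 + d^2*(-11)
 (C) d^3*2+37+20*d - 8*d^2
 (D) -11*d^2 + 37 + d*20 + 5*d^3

Adding the polynomials and combining like terms:
(23*d + d^2*(-11) + 35 + d^3) + (d^3 - 3*d + 2)
= d^2 * (-11) + 20 * d + d^3 * 2 + 37
A) d^2 * (-11) + 20 * d + d^3 * 2 + 37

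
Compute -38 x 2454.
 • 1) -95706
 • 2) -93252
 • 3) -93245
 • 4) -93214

-38 * 2454 = -93252
2) -93252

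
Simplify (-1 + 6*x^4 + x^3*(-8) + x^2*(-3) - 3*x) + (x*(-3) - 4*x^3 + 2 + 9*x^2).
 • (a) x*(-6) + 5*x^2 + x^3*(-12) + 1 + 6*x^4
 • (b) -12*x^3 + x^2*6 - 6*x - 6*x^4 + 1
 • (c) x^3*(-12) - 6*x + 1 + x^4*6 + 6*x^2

Adding the polynomials and combining like terms:
(-1 + 6*x^4 + x^3*(-8) + x^2*(-3) - 3*x) + (x*(-3) - 4*x^3 + 2 + 9*x^2)
= x^3*(-12) - 6*x + 1 + x^4*6 + 6*x^2
c) x^3*(-12) - 6*x + 1 + x^4*6 + 6*x^2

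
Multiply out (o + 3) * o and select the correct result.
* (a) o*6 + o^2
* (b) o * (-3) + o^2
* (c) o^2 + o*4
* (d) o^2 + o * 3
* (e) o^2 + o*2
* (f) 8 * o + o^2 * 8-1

Expanding (o + 3) * o:
= o^2 + o * 3
d) o^2 + o * 3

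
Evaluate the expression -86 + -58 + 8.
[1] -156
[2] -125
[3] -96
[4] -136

First: -86 + -58 = -144
Then: -144 + 8 = -136
4) -136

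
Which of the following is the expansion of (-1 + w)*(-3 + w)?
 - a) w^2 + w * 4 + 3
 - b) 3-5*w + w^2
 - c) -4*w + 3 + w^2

Expanding (-1 + w)*(-3 + w):
= -4*w + 3 + w^2
c) -4*w + 3 + w^2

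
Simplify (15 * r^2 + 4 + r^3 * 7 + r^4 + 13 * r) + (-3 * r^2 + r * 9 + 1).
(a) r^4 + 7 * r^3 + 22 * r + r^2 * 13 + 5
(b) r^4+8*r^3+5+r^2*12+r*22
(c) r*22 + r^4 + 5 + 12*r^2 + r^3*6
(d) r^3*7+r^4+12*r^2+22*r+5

Adding the polynomials and combining like terms:
(15*r^2 + 4 + r^3*7 + r^4 + 13*r) + (-3*r^2 + r*9 + 1)
= r^3*7+r^4+12*r^2+22*r+5
d) r^3*7+r^4+12*r^2+22*r+5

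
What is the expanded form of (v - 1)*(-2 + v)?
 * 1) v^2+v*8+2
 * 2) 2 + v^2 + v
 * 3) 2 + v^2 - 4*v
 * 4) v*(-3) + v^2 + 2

Expanding (v - 1)*(-2 + v):
= v*(-3) + v^2 + 2
4) v*(-3) + v^2 + 2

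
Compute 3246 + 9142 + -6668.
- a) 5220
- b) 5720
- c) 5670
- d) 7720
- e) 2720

First: 3246 + 9142 = 12388
Then: 12388 + -6668 = 5720
b) 5720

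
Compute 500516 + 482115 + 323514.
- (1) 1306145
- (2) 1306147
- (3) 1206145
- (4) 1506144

First: 500516 + 482115 = 982631
Then: 982631 + 323514 = 1306145
1) 1306145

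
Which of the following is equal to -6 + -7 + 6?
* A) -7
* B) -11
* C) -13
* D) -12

First: -6 + -7 = -13
Then: -13 + 6 = -7
A) -7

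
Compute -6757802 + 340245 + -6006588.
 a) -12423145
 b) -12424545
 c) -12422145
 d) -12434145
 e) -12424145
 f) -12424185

First: -6757802 + 340245 = -6417557
Then: -6417557 + -6006588 = -12424145
e) -12424145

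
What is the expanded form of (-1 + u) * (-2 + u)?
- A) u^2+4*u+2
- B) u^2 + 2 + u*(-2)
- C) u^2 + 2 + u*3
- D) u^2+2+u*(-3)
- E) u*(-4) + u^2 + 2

Expanding (-1 + u) * (-2 + u):
= u^2+2+u*(-3)
D) u^2+2+u*(-3)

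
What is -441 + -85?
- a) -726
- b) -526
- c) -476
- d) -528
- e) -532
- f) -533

-441 + -85 = -526
b) -526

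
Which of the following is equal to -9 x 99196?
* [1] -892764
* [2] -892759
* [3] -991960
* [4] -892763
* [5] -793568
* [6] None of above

-9 * 99196 = -892764
1) -892764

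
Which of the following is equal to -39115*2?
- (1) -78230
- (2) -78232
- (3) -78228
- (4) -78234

-39115 * 2 = -78230
1) -78230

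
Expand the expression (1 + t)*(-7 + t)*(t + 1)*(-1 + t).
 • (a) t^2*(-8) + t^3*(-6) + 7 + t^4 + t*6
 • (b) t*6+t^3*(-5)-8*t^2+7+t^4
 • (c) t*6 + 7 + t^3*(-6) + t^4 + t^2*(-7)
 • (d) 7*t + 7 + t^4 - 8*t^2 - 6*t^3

Expanding (1 + t)*(-7 + t)*(t + 1)*(-1 + t):
= t^2*(-8) + t^3*(-6) + 7 + t^4 + t*6
a) t^2*(-8) + t^3*(-6) + 7 + t^4 + t*6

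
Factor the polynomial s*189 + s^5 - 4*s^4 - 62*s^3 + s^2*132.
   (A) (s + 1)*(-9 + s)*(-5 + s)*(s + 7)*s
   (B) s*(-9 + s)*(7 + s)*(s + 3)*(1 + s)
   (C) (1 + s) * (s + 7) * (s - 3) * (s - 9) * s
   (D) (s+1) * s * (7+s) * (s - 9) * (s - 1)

We need to factor s*189 + s^5 - 4*s^4 - 62*s^3 + s^2*132.
The factored form is (1 + s) * (s + 7) * (s - 3) * (s - 9) * s.
C) (1 + s) * (s + 7) * (s - 3) * (s - 9) * s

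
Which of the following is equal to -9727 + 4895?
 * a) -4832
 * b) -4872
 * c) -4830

-9727 + 4895 = -4832
a) -4832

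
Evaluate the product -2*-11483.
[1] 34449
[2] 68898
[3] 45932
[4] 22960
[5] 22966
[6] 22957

-2 * -11483 = 22966
5) 22966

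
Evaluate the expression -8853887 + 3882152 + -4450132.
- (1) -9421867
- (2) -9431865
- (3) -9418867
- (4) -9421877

First: -8853887 + 3882152 = -4971735
Then: -4971735 + -4450132 = -9421867
1) -9421867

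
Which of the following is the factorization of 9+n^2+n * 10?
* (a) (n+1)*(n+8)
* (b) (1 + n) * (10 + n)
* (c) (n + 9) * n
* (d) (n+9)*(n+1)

We need to factor 9+n^2+n * 10.
The factored form is (n+9)*(n+1).
d) (n+9)*(n+1)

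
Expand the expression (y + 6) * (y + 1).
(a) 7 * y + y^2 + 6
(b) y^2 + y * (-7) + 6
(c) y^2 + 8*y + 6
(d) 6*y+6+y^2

Expanding (y + 6) * (y + 1):
= 7 * y + y^2 + 6
a) 7 * y + y^2 + 6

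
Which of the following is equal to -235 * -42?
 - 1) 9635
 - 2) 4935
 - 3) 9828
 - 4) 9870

-235 * -42 = 9870
4) 9870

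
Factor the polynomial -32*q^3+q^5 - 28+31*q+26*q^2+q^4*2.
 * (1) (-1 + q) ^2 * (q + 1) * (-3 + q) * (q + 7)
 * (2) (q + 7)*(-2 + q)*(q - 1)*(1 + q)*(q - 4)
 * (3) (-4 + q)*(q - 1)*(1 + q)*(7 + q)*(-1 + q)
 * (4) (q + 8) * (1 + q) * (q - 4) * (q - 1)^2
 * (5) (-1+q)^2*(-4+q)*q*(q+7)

We need to factor -32*q^3+q^5 - 28+31*q+26*q^2+q^4*2.
The factored form is (-4 + q)*(q - 1)*(1 + q)*(7 + q)*(-1 + q).
3) (-4 + q)*(q - 1)*(1 + q)*(7 + q)*(-1 + q)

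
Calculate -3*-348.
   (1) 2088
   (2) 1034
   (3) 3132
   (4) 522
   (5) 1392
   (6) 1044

-3 * -348 = 1044
6) 1044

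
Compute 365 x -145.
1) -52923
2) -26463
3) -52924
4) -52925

365 * -145 = -52925
4) -52925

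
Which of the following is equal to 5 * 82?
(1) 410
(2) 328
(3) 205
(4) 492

5 * 82 = 410
1) 410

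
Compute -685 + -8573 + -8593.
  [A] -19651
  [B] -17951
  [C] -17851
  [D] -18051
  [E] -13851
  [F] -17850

First: -685 + -8573 = -9258
Then: -9258 + -8593 = -17851
C) -17851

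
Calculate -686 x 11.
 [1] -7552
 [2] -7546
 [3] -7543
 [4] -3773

-686 * 11 = -7546
2) -7546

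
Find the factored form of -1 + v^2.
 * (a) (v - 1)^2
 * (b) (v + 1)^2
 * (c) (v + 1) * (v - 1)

We need to factor -1 + v^2.
The factored form is (v + 1) * (v - 1).
c) (v + 1) * (v - 1)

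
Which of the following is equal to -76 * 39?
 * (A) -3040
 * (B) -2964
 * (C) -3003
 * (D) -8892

-76 * 39 = -2964
B) -2964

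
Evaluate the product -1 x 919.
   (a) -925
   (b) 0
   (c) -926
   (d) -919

-1 * 919 = -919
d) -919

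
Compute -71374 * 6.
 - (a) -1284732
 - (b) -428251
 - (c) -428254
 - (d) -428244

-71374 * 6 = -428244
d) -428244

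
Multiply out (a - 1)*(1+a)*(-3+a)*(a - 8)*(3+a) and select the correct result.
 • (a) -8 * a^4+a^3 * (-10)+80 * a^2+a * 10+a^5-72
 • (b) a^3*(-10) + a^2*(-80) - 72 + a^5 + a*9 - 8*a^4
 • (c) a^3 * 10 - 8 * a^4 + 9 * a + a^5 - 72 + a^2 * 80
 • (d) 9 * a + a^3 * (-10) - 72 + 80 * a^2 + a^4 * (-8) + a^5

Expanding (a - 1)*(1+a)*(-3+a)*(a - 8)*(3+a):
= 9 * a + a^3 * (-10) - 72 + 80 * a^2 + a^4 * (-8) + a^5
d) 9 * a + a^3 * (-10) - 72 + 80 * a^2 + a^4 * (-8) + a^5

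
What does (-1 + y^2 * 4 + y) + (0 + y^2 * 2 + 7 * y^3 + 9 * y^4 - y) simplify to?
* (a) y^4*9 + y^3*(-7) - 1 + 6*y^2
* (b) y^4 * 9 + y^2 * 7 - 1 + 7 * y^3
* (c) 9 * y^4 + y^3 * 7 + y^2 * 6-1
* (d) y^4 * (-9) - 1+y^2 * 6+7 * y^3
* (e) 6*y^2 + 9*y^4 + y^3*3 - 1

Adding the polynomials and combining like terms:
(-1 + y^2*4 + y) + (0 + y^2*2 + 7*y^3 + 9*y^4 - y)
= 9 * y^4 + y^3 * 7 + y^2 * 6-1
c) 9 * y^4 + y^3 * 7 + y^2 * 6-1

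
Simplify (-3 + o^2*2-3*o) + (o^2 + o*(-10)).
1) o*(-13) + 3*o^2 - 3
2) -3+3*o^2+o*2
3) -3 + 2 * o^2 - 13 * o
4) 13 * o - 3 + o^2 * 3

Adding the polynomials and combining like terms:
(-3 + o^2*2 - 3*o) + (o^2 + o*(-10))
= o*(-13) + 3*o^2 - 3
1) o*(-13) + 3*o^2 - 3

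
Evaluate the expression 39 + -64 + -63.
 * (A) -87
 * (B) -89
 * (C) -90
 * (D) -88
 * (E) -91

First: 39 + -64 = -25
Then: -25 + -63 = -88
D) -88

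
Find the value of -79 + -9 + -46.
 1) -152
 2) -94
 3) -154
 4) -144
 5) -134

First: -79 + -9 = -88
Then: -88 + -46 = -134
5) -134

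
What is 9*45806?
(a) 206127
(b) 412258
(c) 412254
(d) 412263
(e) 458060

9 * 45806 = 412254
c) 412254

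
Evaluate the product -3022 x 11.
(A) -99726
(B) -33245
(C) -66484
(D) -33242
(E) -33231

-3022 * 11 = -33242
D) -33242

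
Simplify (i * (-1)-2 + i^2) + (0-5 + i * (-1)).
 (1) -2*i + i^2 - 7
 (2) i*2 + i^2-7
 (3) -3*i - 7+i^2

Adding the polynomials and combining like terms:
(i*(-1) - 2 + i^2) + (0 - 5 + i*(-1))
= -2*i + i^2 - 7
1) -2*i + i^2 - 7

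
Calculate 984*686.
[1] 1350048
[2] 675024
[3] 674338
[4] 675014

984 * 686 = 675024
2) 675024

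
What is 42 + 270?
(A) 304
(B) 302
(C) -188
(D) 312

42 + 270 = 312
D) 312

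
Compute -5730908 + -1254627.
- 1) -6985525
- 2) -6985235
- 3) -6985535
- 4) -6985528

-5730908 + -1254627 = -6985535
3) -6985535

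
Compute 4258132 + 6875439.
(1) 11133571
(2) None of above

4258132 + 6875439 = 11133571
1) 11133571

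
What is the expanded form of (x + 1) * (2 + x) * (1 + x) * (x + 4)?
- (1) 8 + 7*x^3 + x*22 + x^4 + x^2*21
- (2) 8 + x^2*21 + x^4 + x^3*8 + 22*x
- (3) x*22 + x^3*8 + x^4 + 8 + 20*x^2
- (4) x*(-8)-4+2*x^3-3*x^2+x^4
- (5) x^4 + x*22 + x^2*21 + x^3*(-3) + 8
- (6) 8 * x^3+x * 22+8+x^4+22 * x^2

Expanding (x + 1) * (2 + x) * (1 + x) * (x + 4):
= 8 + x^2*21 + x^4 + x^3*8 + 22*x
2) 8 + x^2*21 + x^4 + x^3*8 + 22*x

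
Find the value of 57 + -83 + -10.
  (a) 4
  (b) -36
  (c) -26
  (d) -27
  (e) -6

First: 57 + -83 = -26
Then: -26 + -10 = -36
b) -36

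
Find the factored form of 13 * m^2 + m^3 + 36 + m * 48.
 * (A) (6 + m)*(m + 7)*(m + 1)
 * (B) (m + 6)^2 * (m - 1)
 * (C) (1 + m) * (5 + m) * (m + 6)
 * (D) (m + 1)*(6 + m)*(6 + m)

We need to factor 13 * m^2 + m^3 + 36 + m * 48.
The factored form is (m + 1)*(6 + m)*(6 + m).
D) (m + 1)*(6 + m)*(6 + m)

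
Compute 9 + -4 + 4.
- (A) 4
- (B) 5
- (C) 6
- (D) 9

First: 9 + -4 = 5
Then: 5 + 4 = 9
D) 9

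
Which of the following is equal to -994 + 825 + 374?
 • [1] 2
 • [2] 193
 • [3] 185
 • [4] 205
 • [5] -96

First: -994 + 825 = -169
Then: -169 + 374 = 205
4) 205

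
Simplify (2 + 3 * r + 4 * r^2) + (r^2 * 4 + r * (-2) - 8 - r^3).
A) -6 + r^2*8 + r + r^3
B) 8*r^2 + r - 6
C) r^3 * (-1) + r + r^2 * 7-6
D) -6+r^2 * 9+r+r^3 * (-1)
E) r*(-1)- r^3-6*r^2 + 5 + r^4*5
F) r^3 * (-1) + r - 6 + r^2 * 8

Adding the polynomials and combining like terms:
(2 + 3*r + 4*r^2) + (r^2*4 + r*(-2) - 8 - r^3)
= r^3 * (-1) + r - 6 + r^2 * 8
F) r^3 * (-1) + r - 6 + r^2 * 8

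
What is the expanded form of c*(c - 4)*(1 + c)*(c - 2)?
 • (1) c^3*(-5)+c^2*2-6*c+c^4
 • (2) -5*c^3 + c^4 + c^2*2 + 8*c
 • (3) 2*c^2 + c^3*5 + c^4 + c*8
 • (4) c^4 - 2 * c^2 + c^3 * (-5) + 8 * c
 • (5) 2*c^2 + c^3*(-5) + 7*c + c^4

Expanding c*(c - 4)*(1 + c)*(c - 2):
= -5*c^3 + c^4 + c^2*2 + 8*c
2) -5*c^3 + c^4 + c^2*2 + 8*c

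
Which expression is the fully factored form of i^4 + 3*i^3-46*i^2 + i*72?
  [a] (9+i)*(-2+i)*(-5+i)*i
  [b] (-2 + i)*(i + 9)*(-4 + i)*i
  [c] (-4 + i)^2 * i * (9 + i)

We need to factor i^4 + 3*i^3-46*i^2 + i*72.
The factored form is (-2 + i)*(i + 9)*(-4 + i)*i.
b) (-2 + i)*(i + 9)*(-4 + i)*i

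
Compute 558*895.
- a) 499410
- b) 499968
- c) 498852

558 * 895 = 499410
a) 499410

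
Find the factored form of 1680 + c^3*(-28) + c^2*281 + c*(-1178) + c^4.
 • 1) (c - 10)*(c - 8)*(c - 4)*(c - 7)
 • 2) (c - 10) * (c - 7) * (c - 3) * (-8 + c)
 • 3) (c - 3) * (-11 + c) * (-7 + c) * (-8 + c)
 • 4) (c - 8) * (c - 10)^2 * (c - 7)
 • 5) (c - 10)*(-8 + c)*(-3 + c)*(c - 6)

We need to factor 1680 + c^3*(-28) + c^2*281 + c*(-1178) + c^4.
The factored form is (c - 10) * (c - 7) * (c - 3) * (-8 + c).
2) (c - 10) * (c - 7) * (c - 3) * (-8 + c)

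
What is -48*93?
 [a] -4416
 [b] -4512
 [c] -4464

-48 * 93 = -4464
c) -4464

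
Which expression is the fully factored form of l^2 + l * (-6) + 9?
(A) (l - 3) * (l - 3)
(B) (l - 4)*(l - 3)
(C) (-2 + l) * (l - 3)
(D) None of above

We need to factor l^2 + l * (-6) + 9.
The factored form is (l - 3) * (l - 3).
A) (l - 3) * (l - 3)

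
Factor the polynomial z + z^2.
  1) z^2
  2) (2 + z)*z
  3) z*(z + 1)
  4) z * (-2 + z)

We need to factor z + z^2.
The factored form is z*(z + 1).
3) z*(z + 1)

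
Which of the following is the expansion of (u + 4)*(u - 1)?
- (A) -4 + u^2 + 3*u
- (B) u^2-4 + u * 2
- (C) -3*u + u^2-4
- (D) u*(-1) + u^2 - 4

Expanding (u + 4)*(u - 1):
= -4 + u^2 + 3*u
A) -4 + u^2 + 3*u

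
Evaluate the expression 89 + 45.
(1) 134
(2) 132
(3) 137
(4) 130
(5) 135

89 + 45 = 134
1) 134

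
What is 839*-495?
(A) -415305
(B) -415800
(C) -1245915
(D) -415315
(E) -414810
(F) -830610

839 * -495 = -415305
A) -415305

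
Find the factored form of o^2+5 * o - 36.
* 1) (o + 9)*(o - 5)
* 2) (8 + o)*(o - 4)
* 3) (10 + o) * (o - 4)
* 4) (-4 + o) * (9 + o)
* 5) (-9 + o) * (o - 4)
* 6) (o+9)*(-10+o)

We need to factor o^2+5 * o - 36.
The factored form is (-4 + o) * (9 + o).
4) (-4 + o) * (9 + o)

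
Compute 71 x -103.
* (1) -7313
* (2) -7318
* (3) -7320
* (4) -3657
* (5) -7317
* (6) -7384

71 * -103 = -7313
1) -7313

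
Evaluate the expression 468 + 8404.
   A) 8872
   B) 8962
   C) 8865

468 + 8404 = 8872
A) 8872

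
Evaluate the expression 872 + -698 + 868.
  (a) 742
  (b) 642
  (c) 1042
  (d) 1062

First: 872 + -698 = 174
Then: 174 + 868 = 1042
c) 1042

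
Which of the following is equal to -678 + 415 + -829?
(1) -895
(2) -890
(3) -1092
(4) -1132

First: -678 + 415 = -263
Then: -263 + -829 = -1092
3) -1092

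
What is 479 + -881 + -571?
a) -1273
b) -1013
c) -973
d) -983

First: 479 + -881 = -402
Then: -402 + -571 = -973
c) -973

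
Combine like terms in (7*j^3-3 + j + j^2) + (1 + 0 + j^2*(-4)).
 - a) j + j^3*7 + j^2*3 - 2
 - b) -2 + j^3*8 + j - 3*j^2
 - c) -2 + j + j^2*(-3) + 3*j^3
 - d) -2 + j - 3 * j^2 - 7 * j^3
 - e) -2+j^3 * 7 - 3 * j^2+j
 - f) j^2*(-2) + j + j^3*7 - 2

Adding the polynomials and combining like terms:
(7*j^3 - 3 + j + j^2) + (1 + 0 + j^2*(-4))
= -2+j^3 * 7 - 3 * j^2+j
e) -2+j^3 * 7 - 3 * j^2+j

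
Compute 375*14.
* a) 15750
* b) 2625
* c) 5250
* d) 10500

375 * 14 = 5250
c) 5250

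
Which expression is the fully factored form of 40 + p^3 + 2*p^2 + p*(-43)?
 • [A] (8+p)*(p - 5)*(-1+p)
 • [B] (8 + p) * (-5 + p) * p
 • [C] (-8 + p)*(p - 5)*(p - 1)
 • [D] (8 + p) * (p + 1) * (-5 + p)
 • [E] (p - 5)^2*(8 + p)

We need to factor 40 + p^3 + 2*p^2 + p*(-43).
The factored form is (8+p)*(p - 5)*(-1+p).
A) (8+p)*(p - 5)*(-1+p)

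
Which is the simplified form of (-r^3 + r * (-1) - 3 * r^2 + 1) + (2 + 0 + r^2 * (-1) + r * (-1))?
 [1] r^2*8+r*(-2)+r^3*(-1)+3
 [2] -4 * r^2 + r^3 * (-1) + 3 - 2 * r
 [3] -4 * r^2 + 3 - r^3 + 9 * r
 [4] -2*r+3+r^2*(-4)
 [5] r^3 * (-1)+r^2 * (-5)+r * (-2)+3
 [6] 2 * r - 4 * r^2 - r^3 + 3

Adding the polynomials and combining like terms:
(-r^3 + r*(-1) - 3*r^2 + 1) + (2 + 0 + r^2*(-1) + r*(-1))
= -4 * r^2 + r^3 * (-1) + 3 - 2 * r
2) -4 * r^2 + r^3 * (-1) + 3 - 2 * r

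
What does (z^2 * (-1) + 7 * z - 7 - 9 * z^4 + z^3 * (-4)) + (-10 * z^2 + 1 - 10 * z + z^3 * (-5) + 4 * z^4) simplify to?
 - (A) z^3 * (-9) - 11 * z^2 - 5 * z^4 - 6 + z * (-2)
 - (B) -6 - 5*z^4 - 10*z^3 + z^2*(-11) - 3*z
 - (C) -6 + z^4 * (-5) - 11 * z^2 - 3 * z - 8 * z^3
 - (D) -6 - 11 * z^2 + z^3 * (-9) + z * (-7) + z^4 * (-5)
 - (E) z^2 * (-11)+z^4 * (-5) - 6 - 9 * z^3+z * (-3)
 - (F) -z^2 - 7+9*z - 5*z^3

Adding the polynomials and combining like terms:
(z^2*(-1) + 7*z - 7 - 9*z^4 + z^3*(-4)) + (-10*z^2 + 1 - 10*z + z^3*(-5) + 4*z^4)
= z^2 * (-11)+z^4 * (-5) - 6 - 9 * z^3+z * (-3)
E) z^2 * (-11)+z^4 * (-5) - 6 - 9 * z^3+z * (-3)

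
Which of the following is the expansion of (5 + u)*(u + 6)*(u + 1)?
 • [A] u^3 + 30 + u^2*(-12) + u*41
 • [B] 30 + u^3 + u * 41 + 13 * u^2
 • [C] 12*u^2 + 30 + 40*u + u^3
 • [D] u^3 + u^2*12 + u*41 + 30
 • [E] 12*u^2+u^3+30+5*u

Expanding (5 + u)*(u + 6)*(u + 1):
= u^3 + u^2*12 + u*41 + 30
D) u^3 + u^2*12 + u*41 + 30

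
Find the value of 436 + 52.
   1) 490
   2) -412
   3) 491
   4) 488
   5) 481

436 + 52 = 488
4) 488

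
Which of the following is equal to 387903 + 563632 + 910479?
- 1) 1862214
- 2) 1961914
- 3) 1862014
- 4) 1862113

First: 387903 + 563632 = 951535
Then: 951535 + 910479 = 1862014
3) 1862014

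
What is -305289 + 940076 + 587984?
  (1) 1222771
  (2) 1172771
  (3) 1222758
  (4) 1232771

First: -305289 + 940076 = 634787
Then: 634787 + 587984 = 1222771
1) 1222771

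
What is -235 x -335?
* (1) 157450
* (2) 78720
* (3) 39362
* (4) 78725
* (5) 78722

-235 * -335 = 78725
4) 78725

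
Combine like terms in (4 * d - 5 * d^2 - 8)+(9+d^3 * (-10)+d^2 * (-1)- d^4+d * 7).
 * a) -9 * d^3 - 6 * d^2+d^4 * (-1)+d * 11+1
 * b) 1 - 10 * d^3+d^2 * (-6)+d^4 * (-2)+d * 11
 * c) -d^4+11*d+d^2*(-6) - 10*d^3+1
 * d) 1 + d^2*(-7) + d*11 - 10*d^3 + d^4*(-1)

Adding the polynomials and combining like terms:
(4*d - 5*d^2 - 8) + (9 + d^3*(-10) + d^2*(-1) - d^4 + d*7)
= -d^4+11*d+d^2*(-6) - 10*d^3+1
c) -d^4+11*d+d^2*(-6) - 10*d^3+1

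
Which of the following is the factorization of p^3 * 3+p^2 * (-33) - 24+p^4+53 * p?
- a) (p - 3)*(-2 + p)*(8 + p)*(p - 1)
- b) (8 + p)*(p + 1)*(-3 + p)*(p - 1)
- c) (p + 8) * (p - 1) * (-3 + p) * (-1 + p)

We need to factor p^3 * 3+p^2 * (-33) - 24+p^4+53 * p.
The factored form is (p + 8) * (p - 1) * (-3 + p) * (-1 + p).
c) (p + 8) * (p - 1) * (-3 + p) * (-1 + p)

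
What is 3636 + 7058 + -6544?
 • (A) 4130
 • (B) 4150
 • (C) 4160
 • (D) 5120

First: 3636 + 7058 = 10694
Then: 10694 + -6544 = 4150
B) 4150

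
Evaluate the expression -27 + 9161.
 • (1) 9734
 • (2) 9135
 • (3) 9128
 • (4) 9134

-27 + 9161 = 9134
4) 9134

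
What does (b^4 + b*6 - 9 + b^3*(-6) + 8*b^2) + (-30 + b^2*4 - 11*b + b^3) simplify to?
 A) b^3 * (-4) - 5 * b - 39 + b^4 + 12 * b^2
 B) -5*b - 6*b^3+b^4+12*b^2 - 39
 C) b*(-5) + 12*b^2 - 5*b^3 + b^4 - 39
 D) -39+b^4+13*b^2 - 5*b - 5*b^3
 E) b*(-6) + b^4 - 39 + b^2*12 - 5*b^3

Adding the polynomials and combining like terms:
(b^4 + b*6 - 9 + b^3*(-6) + 8*b^2) + (-30 + b^2*4 - 11*b + b^3)
= b*(-5) + 12*b^2 - 5*b^3 + b^4 - 39
C) b*(-5) + 12*b^2 - 5*b^3 + b^4 - 39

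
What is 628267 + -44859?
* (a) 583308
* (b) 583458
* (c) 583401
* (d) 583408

628267 + -44859 = 583408
d) 583408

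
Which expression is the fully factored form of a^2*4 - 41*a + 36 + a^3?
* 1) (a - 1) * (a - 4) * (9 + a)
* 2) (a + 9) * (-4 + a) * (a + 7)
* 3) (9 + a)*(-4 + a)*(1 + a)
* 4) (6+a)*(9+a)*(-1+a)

We need to factor a^2*4 - 41*a + 36 + a^3.
The factored form is (a - 1) * (a - 4) * (9 + a).
1) (a - 1) * (a - 4) * (9 + a)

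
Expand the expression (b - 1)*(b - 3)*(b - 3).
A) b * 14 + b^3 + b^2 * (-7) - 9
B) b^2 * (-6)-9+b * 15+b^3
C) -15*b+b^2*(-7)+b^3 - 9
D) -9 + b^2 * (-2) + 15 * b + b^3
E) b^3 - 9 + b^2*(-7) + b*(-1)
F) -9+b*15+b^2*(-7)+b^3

Expanding (b - 1)*(b - 3)*(b - 3):
= -9+b*15+b^2*(-7)+b^3
F) -9+b*15+b^2*(-7)+b^3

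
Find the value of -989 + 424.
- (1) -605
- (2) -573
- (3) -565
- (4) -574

-989 + 424 = -565
3) -565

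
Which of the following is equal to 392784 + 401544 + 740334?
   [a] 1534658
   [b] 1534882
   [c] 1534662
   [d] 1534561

First: 392784 + 401544 = 794328
Then: 794328 + 740334 = 1534662
c) 1534662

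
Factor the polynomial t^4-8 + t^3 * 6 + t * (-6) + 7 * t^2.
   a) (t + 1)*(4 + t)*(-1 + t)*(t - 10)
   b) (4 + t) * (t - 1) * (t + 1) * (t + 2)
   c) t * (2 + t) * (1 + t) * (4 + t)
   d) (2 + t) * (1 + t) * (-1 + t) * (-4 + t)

We need to factor t^4-8 + t^3 * 6 + t * (-6) + 7 * t^2.
The factored form is (4 + t) * (t - 1) * (t + 1) * (t + 2).
b) (4 + t) * (t - 1) * (t + 1) * (t + 2)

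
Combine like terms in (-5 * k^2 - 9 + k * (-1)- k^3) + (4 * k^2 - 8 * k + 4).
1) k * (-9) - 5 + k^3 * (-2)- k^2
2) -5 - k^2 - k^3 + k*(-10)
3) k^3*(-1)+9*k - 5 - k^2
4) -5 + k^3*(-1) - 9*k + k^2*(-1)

Adding the polynomials and combining like terms:
(-5*k^2 - 9 + k*(-1) - k^3) + (4*k^2 - 8*k + 4)
= -5 + k^3*(-1) - 9*k + k^2*(-1)
4) -5 + k^3*(-1) - 9*k + k^2*(-1)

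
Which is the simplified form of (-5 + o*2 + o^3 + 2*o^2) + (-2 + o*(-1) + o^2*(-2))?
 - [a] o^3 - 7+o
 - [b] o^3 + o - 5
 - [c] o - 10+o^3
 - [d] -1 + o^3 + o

Adding the polynomials and combining like terms:
(-5 + o*2 + o^3 + 2*o^2) + (-2 + o*(-1) + o^2*(-2))
= o^3 - 7+o
a) o^3 - 7+o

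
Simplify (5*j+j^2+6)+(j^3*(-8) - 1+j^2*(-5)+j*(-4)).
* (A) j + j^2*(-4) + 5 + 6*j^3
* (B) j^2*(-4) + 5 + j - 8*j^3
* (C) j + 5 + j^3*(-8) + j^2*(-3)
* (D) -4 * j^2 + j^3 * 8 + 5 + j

Adding the polynomials and combining like terms:
(5*j + j^2 + 6) + (j^3*(-8) - 1 + j^2*(-5) + j*(-4))
= j^2*(-4) + 5 + j - 8*j^3
B) j^2*(-4) + 5 + j - 8*j^3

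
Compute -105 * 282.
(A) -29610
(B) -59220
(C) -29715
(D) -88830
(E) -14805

-105 * 282 = -29610
A) -29610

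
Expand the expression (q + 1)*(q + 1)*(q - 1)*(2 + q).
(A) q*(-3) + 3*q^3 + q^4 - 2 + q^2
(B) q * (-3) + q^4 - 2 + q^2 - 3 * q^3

Expanding (q + 1)*(q + 1)*(q - 1)*(2 + q):
= q*(-3) + 3*q^3 + q^4 - 2 + q^2
A) q*(-3) + 3*q^3 + q^4 - 2 + q^2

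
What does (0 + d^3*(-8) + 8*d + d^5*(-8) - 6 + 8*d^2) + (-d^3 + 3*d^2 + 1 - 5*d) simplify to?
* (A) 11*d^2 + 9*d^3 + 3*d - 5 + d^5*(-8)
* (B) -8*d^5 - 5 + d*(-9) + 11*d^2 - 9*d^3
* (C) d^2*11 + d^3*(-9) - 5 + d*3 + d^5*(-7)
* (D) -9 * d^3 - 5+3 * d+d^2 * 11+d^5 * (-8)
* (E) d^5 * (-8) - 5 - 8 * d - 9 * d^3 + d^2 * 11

Adding the polynomials and combining like terms:
(0 + d^3*(-8) + 8*d + d^5*(-8) - 6 + 8*d^2) + (-d^3 + 3*d^2 + 1 - 5*d)
= -9 * d^3 - 5+3 * d+d^2 * 11+d^5 * (-8)
D) -9 * d^3 - 5+3 * d+d^2 * 11+d^5 * (-8)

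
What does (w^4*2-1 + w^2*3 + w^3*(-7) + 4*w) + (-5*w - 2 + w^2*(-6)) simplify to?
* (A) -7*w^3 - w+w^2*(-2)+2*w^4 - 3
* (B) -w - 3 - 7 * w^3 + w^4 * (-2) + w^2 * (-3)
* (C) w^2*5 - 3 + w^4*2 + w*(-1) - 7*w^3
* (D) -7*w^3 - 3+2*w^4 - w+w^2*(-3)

Adding the polynomials and combining like terms:
(w^4*2 - 1 + w^2*3 + w^3*(-7) + 4*w) + (-5*w - 2 + w^2*(-6))
= -7*w^3 - 3+2*w^4 - w+w^2*(-3)
D) -7*w^3 - 3+2*w^4 - w+w^2*(-3)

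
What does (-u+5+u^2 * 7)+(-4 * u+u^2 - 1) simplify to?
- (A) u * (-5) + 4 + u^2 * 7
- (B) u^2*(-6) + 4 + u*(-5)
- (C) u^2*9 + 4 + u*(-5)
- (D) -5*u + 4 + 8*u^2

Adding the polynomials and combining like terms:
(-u + 5 + u^2*7) + (-4*u + u^2 - 1)
= -5*u + 4 + 8*u^2
D) -5*u + 4 + 8*u^2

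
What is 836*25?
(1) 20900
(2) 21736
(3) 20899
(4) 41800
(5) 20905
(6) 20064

836 * 25 = 20900
1) 20900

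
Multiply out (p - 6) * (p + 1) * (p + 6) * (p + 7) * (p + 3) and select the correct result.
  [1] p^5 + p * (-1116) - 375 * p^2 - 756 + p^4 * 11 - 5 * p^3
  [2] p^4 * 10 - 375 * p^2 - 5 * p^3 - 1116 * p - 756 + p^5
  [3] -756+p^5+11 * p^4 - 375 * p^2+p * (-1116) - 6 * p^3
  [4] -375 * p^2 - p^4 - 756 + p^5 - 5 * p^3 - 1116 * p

Expanding (p - 6) * (p + 1) * (p + 6) * (p + 7) * (p + 3):
= p^5 + p * (-1116) - 375 * p^2 - 756 + p^4 * 11 - 5 * p^3
1) p^5 + p * (-1116) - 375 * p^2 - 756 + p^4 * 11 - 5 * p^3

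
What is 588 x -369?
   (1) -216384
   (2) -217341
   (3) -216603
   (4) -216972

588 * -369 = -216972
4) -216972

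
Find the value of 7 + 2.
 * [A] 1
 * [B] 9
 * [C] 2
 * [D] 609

7 + 2 = 9
B) 9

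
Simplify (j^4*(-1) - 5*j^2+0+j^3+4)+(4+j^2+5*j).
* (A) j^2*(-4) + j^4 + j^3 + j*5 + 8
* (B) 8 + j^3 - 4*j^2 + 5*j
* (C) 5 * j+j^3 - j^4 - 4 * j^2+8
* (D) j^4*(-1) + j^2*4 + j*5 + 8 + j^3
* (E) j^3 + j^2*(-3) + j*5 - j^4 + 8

Adding the polynomials and combining like terms:
(j^4*(-1) - 5*j^2 + 0 + j^3 + 4) + (4 + j^2 + 5*j)
= 5 * j+j^3 - j^4 - 4 * j^2+8
C) 5 * j+j^3 - j^4 - 4 * j^2+8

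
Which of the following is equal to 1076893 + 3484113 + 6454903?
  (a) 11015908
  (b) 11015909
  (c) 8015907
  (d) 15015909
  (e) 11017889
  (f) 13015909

First: 1076893 + 3484113 = 4561006
Then: 4561006 + 6454903 = 11015909
b) 11015909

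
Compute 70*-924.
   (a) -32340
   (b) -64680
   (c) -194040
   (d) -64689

70 * -924 = -64680
b) -64680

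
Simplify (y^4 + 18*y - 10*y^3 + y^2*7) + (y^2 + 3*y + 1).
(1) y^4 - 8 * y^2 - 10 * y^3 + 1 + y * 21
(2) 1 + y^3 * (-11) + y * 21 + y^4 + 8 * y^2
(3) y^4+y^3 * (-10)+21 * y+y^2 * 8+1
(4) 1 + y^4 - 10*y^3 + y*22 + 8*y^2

Adding the polynomials and combining like terms:
(y^4 + 18*y - 10*y^3 + y^2*7) + (y^2 + 3*y + 1)
= y^4+y^3 * (-10)+21 * y+y^2 * 8+1
3) y^4+y^3 * (-10)+21 * y+y^2 * 8+1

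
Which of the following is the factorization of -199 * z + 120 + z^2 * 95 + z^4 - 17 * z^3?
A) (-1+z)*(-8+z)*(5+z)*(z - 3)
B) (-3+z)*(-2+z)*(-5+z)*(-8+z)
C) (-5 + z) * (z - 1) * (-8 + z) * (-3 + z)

We need to factor -199 * z + 120 + z^2 * 95 + z^4 - 17 * z^3.
The factored form is (-5 + z) * (z - 1) * (-8 + z) * (-3 + z).
C) (-5 + z) * (z - 1) * (-8 + z) * (-3 + z)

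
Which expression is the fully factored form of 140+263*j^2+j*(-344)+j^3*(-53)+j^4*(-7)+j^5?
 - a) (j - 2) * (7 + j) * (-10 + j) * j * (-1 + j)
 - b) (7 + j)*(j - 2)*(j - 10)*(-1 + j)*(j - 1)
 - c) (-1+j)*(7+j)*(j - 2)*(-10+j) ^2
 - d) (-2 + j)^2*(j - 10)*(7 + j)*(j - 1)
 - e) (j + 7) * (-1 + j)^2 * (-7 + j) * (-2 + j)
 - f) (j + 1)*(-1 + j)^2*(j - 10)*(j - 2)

We need to factor 140+263*j^2+j*(-344)+j^3*(-53)+j^4*(-7)+j^5.
The factored form is (7 + j)*(j - 2)*(j - 10)*(-1 + j)*(j - 1).
b) (7 + j)*(j - 2)*(j - 10)*(-1 + j)*(j - 1)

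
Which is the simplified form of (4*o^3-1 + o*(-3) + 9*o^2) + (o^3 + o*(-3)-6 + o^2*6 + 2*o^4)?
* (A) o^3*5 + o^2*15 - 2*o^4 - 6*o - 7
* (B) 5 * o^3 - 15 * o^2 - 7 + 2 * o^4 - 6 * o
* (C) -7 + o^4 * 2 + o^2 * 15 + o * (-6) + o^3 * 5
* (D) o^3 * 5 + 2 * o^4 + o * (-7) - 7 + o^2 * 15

Adding the polynomials and combining like terms:
(4*o^3 - 1 + o*(-3) + 9*o^2) + (o^3 + o*(-3) - 6 + o^2*6 + 2*o^4)
= -7 + o^4 * 2 + o^2 * 15 + o * (-6) + o^3 * 5
C) -7 + o^4 * 2 + o^2 * 15 + o * (-6) + o^3 * 5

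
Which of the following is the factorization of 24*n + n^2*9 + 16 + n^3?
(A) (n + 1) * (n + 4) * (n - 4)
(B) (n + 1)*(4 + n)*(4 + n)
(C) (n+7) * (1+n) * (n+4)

We need to factor 24*n + n^2*9 + 16 + n^3.
The factored form is (n + 1)*(4 + n)*(4 + n).
B) (n + 1)*(4 + n)*(4 + n)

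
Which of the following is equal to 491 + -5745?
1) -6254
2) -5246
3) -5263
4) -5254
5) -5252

491 + -5745 = -5254
4) -5254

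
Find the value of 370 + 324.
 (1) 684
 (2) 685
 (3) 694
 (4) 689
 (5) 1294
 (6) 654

370 + 324 = 694
3) 694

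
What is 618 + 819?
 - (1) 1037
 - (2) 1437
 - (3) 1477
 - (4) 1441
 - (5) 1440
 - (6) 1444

618 + 819 = 1437
2) 1437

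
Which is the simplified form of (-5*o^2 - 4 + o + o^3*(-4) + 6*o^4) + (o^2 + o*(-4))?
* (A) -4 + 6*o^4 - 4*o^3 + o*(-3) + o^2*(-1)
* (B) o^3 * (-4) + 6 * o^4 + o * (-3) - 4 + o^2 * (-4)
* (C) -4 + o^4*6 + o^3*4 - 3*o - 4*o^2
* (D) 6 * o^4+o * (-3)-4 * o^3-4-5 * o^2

Adding the polynomials and combining like terms:
(-5*o^2 - 4 + o + o^3*(-4) + 6*o^4) + (o^2 + o*(-4))
= o^3 * (-4) + 6 * o^4 + o * (-3) - 4 + o^2 * (-4)
B) o^3 * (-4) + 6 * o^4 + o * (-3) - 4 + o^2 * (-4)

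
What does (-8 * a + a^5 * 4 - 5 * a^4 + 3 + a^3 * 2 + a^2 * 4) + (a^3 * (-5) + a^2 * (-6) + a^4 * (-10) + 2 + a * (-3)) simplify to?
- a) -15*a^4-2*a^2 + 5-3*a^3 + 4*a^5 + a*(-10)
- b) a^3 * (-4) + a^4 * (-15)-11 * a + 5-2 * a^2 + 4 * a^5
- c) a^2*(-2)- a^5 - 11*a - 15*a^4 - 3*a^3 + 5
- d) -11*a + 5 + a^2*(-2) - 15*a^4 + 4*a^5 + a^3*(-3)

Adding the polynomials and combining like terms:
(-8*a + a^5*4 - 5*a^4 + 3 + a^3*2 + a^2*4) + (a^3*(-5) + a^2*(-6) + a^4*(-10) + 2 + a*(-3))
= -11*a + 5 + a^2*(-2) - 15*a^4 + 4*a^5 + a^3*(-3)
d) -11*a + 5 + a^2*(-2) - 15*a^4 + 4*a^5 + a^3*(-3)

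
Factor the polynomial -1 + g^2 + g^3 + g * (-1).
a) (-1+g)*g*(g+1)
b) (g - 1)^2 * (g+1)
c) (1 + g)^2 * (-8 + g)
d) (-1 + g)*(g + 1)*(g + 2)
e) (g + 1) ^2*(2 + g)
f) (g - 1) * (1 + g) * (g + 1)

We need to factor -1 + g^2 + g^3 + g * (-1).
The factored form is (g - 1) * (1 + g) * (g + 1).
f) (g - 1) * (1 + g) * (g + 1)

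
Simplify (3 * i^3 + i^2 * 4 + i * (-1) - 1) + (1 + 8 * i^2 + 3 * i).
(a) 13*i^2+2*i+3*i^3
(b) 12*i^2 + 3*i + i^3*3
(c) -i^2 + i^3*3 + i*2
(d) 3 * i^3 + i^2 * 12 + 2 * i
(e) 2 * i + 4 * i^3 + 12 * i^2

Adding the polynomials and combining like terms:
(3*i^3 + i^2*4 + i*(-1) - 1) + (1 + 8*i^2 + 3*i)
= 3 * i^3 + i^2 * 12 + 2 * i
d) 3 * i^3 + i^2 * 12 + 2 * i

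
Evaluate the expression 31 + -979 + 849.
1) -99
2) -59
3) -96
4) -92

First: 31 + -979 = -948
Then: -948 + 849 = -99
1) -99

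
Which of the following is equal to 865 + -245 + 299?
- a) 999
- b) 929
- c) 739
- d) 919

First: 865 + -245 = 620
Then: 620 + 299 = 919
d) 919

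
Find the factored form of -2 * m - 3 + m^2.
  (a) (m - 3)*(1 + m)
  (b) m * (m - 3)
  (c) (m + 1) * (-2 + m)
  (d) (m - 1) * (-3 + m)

We need to factor -2 * m - 3 + m^2.
The factored form is (m - 3)*(1 + m).
a) (m - 3)*(1 + m)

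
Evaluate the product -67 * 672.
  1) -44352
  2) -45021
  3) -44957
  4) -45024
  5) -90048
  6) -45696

-67 * 672 = -45024
4) -45024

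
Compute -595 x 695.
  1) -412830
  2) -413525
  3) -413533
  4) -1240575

-595 * 695 = -413525
2) -413525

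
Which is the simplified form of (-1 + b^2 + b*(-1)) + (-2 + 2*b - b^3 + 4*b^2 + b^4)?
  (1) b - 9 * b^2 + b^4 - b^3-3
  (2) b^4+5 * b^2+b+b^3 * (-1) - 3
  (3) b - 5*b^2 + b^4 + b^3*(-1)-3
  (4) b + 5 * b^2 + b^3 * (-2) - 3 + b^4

Adding the polynomials and combining like terms:
(-1 + b^2 + b*(-1)) + (-2 + 2*b - b^3 + 4*b^2 + b^4)
= b^4+5 * b^2+b+b^3 * (-1) - 3
2) b^4+5 * b^2+b+b^3 * (-1) - 3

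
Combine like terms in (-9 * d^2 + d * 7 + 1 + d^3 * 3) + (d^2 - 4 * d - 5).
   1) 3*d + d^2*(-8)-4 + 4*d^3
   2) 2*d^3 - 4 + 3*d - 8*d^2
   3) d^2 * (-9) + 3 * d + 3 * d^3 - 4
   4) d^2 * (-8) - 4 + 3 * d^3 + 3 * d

Adding the polynomials and combining like terms:
(-9*d^2 + d*7 + 1 + d^3*3) + (d^2 - 4*d - 5)
= d^2 * (-8) - 4 + 3 * d^3 + 3 * d
4) d^2 * (-8) - 4 + 3 * d^3 + 3 * d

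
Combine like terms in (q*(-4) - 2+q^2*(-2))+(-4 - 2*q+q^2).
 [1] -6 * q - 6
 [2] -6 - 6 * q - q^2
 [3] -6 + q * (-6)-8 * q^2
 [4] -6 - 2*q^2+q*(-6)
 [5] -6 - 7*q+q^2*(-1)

Adding the polynomials and combining like terms:
(q*(-4) - 2 + q^2*(-2)) + (-4 - 2*q + q^2)
= -6 - 6 * q - q^2
2) -6 - 6 * q - q^2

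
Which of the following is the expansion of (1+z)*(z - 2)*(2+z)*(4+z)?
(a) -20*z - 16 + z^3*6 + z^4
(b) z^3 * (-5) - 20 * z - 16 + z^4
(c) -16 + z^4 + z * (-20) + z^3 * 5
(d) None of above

Expanding (1+z)*(z - 2)*(2+z)*(4+z):
= -16 + z^4 + z * (-20) + z^3 * 5
c) -16 + z^4 + z * (-20) + z^3 * 5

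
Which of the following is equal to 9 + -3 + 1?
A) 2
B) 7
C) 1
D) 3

First: 9 + -3 = 6
Then: 6 + 1 = 7
B) 7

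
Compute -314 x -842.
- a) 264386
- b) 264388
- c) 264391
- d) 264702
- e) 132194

-314 * -842 = 264388
b) 264388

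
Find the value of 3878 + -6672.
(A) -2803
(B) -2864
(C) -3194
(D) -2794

3878 + -6672 = -2794
D) -2794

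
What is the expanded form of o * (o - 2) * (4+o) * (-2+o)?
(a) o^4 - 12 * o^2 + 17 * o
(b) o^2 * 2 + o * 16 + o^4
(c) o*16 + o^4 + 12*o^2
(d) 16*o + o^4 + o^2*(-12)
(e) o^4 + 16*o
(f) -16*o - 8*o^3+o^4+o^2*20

Expanding o * (o - 2) * (4+o) * (-2+o):
= 16*o + o^4 + o^2*(-12)
d) 16*o + o^4 + o^2*(-12)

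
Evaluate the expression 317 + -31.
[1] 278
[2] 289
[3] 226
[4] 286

317 + -31 = 286
4) 286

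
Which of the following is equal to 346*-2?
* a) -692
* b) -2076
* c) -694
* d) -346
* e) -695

346 * -2 = -692
a) -692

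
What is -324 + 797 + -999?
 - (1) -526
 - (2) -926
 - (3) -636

First: -324 + 797 = 473
Then: 473 + -999 = -526
1) -526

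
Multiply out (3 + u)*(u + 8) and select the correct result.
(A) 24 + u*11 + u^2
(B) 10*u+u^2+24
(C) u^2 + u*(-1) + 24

Expanding (3 + u)*(u + 8):
= 24 + u*11 + u^2
A) 24 + u*11 + u^2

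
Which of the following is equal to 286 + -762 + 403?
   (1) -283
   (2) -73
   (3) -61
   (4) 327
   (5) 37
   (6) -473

First: 286 + -762 = -476
Then: -476 + 403 = -73
2) -73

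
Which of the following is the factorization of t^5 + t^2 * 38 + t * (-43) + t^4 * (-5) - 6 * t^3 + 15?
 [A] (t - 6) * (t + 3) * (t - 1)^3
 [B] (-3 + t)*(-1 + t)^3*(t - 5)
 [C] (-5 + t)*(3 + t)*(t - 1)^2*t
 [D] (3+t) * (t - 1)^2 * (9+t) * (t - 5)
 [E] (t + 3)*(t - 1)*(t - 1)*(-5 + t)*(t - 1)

We need to factor t^5 + t^2 * 38 + t * (-43) + t^4 * (-5) - 6 * t^3 + 15.
The factored form is (t + 3)*(t - 1)*(t - 1)*(-5 + t)*(t - 1).
E) (t + 3)*(t - 1)*(t - 1)*(-5 + t)*(t - 1)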